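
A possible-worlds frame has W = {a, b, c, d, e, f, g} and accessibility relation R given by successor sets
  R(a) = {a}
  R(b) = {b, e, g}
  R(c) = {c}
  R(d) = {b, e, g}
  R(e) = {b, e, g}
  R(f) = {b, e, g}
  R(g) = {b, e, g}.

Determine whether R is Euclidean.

Yes

Euclidean: yes — any two successors of a common world are R-related.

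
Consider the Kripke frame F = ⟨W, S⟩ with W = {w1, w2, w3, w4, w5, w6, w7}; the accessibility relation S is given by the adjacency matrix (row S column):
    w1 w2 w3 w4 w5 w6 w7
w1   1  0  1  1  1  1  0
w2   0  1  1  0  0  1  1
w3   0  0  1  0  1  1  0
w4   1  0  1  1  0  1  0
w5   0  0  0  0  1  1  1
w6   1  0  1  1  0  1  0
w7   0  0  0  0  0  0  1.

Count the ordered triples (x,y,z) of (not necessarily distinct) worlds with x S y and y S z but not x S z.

Enumerating: (w1,w5,w7), (w2,w3,w5), (w2,w6,w1), (w2,w6,w4), (w3,w5,w7), (w3,w6,w1), (w3,w6,w4), (w4,w1,w5), (w4,w3,w5), (w5,w6,w1), (w5,w6,w3), (w5,w6,w4), (w6,w1,w5), (w6,w3,w5).

14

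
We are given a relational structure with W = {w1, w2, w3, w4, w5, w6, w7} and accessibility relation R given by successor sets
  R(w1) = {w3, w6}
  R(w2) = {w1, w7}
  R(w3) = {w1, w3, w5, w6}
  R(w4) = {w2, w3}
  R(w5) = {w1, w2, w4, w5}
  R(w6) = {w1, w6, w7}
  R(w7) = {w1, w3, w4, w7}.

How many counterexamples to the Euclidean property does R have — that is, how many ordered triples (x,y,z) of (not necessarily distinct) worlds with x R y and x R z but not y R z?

33

Enumerating: (w1,w6,w3), (w2,w1,w1), (w2,w1,w7), (w3,w1,w1), (w3,w1,w5), (w3,w5,w3), (w3,w5,w6), (w3,w6,w3), (w3,w6,w5), (w4,w2,w2), (w4,w2,w3), (w4,w3,w2), … and 21 more.
Total: 33.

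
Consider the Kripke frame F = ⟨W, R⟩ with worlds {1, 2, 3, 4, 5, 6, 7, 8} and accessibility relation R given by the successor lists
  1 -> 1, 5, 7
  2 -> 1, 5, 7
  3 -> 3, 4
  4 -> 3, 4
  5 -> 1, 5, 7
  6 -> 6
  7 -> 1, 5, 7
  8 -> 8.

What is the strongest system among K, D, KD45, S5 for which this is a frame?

Serial (axiom D): yes — every world has a successor (e.g. 1 R 1).
Euclidean (axiom 5): yes — any two successors of a common world are R-related.
Transitive (axiom 4): yes — every two-step R-path is closed by a direct edge.
Reflexive (axiom T): no — 2 is not related to itself.
So F validates K, D, KD45; S5 would additionally require R to be reflexive. The strongest is KD45.

KD45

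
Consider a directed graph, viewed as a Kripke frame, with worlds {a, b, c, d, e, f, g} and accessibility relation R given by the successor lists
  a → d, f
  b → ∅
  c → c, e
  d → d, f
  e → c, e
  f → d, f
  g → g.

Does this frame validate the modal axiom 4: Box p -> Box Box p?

Axiom 4 corresponds to the accessibility relation being transitive.
Transitive: yes — every two-step R-path is closed by a direct edge.

Yes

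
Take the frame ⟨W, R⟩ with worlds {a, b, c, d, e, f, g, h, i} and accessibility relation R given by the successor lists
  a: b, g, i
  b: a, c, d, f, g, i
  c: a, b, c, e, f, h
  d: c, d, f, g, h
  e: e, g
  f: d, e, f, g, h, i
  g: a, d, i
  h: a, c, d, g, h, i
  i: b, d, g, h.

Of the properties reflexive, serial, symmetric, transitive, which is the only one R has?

Reflexive: no — a is not related to itself.
Serial: yes — every world has a successor (e.g. a R b).
Symmetric: no — a R i but not i R a.
Transitive: no — a R b and b R c, but not a R c.
Only serial holds.

serial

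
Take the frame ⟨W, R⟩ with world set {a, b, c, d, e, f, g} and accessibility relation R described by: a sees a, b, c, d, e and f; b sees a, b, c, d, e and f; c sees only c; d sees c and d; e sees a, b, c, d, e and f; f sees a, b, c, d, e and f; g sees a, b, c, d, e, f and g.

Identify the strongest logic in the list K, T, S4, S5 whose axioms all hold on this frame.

S4

Reflexive (axiom T): yes — every world is R-related to itself.
Transitive (axiom 4): yes — every two-step R-path is closed by a direct edge.
Euclidean (axiom 5): no — a R c and a R b, but not c R b.
So F validates K, T, S4; S5 would additionally require R to be Euclidean. The strongest is S4.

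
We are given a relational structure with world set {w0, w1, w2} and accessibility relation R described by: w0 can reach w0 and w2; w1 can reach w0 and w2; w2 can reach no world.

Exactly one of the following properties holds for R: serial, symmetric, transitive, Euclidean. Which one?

Serial: no — w2 has no R-successor.
Symmetric: no — w0 R w2 but not w2 R w0.
Transitive: yes — every two-step R-path is closed by a direct edge.
Euclidean: no — w1 R w2 and w1 R w0, but not w2 R w0.
Only transitive holds.

transitive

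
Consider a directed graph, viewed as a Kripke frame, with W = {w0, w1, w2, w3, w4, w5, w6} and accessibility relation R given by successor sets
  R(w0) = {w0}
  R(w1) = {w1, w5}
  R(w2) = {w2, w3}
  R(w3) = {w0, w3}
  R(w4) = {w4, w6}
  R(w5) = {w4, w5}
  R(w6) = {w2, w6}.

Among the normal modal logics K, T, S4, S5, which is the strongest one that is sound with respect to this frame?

T

Reflexive (axiom T): yes — every world is R-related to itself.
Transitive (axiom 4): no — w1 R w5 and w5 R w4, but not w1 R w4.
Euclidean (axiom 5): no — w1 R w5 and w1 R w1, but not w5 R w1.
So F validates K, T; S4 would additionally require R to be transitive. The strongest is T.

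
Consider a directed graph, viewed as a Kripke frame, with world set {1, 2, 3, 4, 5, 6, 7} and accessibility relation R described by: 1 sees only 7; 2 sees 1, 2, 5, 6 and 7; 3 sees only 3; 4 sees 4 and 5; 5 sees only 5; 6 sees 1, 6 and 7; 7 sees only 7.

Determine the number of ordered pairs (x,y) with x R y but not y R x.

Enumerating: (1,7), (2,1), (2,5), (2,6), (2,7), (4,5), (6,1), (6,7).

8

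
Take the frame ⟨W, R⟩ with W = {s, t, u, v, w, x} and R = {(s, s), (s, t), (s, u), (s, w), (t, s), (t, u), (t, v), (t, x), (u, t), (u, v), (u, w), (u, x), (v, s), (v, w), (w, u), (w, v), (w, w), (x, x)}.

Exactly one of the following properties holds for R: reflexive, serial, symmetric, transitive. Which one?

serial

Reflexive: no — t is not related to itself.
Serial: yes — every world has a successor (e.g. s R s).
Symmetric: no — s R u but not u R s.
Transitive: no — s R t and t R v, but not s R v.
Only serial holds.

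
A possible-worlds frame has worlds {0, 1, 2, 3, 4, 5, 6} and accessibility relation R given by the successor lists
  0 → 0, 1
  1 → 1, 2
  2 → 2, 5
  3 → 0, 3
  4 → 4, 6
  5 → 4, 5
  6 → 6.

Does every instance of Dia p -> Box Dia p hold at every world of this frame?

No

Axiom 5 corresponds to the accessibility relation being Euclidean.
Euclidean: no — 0 R 1 and 0 R 0, but not 1 R 0.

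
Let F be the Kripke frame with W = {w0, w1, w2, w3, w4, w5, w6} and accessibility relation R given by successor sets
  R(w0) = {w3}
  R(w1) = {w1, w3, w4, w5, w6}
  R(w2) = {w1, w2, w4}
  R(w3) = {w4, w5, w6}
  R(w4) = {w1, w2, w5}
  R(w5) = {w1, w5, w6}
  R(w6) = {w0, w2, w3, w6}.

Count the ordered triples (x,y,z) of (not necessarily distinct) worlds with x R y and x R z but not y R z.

32

Enumerating: (w0,w3,w3), (w1,w3,w1), (w1,w3,w3), (w1,w4,w3), (w1,w4,w4), (w1,w4,w6), (w1,w5,w3), (w1,w5,w4), (w1,w6,w1), (w1,w6,w4), (w1,w6,w5), (w2,w1,w2), … and 20 more.
Total: 32.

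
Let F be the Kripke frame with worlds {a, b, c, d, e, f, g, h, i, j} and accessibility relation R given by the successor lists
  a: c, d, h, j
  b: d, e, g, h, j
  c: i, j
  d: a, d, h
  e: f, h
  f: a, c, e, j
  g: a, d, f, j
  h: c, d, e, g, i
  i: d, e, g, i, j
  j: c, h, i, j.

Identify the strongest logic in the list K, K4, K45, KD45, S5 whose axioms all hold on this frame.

K

Transitive (axiom 4): no — a R c and c R i, but not a R i.
Euclidean (axiom 5): no — a R c and a R d, but not c R d.
Serial (axiom D): yes — every world has a successor (e.g. a R c).
Reflexive (axiom T): no — a is not related to itself.
So F validates K; K4 would additionally require R to be transitive. The strongest is K.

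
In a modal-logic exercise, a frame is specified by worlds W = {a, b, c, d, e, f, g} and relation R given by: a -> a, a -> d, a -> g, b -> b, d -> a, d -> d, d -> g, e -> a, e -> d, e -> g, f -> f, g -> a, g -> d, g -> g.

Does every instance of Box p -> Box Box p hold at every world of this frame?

Axiom 4 corresponds to the accessibility relation being transitive.
Transitive: yes — every two-step R-path is closed by a direct edge.

Yes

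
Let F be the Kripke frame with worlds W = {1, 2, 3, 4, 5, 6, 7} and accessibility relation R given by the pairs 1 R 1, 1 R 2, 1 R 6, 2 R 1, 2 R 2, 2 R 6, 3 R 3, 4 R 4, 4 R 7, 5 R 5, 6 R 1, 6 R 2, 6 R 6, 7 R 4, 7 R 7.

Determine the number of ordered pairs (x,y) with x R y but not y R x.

R is symmetric; there are no such tuples.

0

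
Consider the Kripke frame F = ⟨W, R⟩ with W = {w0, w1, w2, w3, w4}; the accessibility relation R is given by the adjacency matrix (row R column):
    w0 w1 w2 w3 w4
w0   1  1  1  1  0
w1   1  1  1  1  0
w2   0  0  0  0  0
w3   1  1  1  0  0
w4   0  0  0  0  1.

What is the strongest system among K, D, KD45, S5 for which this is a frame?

Serial (axiom D): no — w2 has no R-successor.
Euclidean (axiom 5): no — w0 R w2 and w0 R w1, but not w2 R w1.
Transitive (axiom 4): no — w3 R w0 and w0 R w3, but not w3 R w3.
Reflexive (axiom T): no — w2 is not related to itself.
So F validates K; D would additionally require R to be serial. The strongest is K.

K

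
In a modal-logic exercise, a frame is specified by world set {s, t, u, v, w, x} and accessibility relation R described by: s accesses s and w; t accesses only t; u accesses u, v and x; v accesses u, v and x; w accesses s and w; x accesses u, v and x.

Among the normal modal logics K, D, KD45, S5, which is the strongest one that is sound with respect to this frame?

Serial (axiom D): yes — every world has a successor (e.g. s R s).
Euclidean (axiom 5): yes — any two successors of a common world are R-related.
Transitive (axiom 4): yes — every two-step R-path is closed by a direct edge.
Reflexive (axiom T): yes — every world is R-related to itself.
So F validates K, D, KD45, S5. The strongest is S5.

S5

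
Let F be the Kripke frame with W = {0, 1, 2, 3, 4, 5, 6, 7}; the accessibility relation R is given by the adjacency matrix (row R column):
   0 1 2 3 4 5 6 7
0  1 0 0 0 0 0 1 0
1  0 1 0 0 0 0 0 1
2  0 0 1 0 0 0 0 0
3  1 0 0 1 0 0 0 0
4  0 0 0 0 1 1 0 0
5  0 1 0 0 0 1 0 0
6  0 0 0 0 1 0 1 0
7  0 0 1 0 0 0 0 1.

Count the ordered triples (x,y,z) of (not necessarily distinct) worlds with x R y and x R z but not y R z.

Enumerating: (0,6,0), (1,7,1), (3,0,3), (4,5,4), (5,1,5), (6,4,6), (7,2,7).

7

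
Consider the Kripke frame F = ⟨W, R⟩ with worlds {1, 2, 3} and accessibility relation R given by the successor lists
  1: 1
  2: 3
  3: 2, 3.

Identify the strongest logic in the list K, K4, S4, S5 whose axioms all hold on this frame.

Transitive (axiom 4): no — 2 R 3 and 3 R 2, but not 2 R 2.
Reflexive (axiom T): no — 2 is not related to itself.
Euclidean (axiom 5): no — 3 R 2 and 3 R 2, but not 2 R 2.
So F validates K; K4 would additionally require R to be transitive. The strongest is K.

K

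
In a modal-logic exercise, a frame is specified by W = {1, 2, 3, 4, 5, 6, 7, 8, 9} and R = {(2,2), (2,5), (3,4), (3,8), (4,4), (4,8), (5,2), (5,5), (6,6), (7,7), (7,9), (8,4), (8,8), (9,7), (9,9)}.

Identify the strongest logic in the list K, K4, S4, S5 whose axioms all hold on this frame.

K4

Transitive (axiom 4): yes — every two-step R-path is closed by a direct edge.
Reflexive (axiom T): no — 1 is not related to itself.
Euclidean (axiom 5): yes — any two successors of a common world are R-related.
So F validates K, K4; S4 would additionally require R to be reflexive. The strongest is K4.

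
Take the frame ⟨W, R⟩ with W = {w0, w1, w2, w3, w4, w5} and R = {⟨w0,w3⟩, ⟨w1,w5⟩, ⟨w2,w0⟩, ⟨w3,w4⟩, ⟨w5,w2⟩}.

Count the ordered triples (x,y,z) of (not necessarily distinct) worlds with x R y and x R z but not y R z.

Enumerating: (w0,w3,w3), (w1,w5,w5), (w2,w0,w0), (w3,w4,w4), (w5,w2,w2).

5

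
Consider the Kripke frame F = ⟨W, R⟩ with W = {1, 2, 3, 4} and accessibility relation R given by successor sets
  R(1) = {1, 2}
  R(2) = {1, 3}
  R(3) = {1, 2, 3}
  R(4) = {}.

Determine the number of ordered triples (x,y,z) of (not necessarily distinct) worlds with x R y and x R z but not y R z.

Enumerating: (1,2,2), (2,1,3), (3,1,3), (3,2,2).

4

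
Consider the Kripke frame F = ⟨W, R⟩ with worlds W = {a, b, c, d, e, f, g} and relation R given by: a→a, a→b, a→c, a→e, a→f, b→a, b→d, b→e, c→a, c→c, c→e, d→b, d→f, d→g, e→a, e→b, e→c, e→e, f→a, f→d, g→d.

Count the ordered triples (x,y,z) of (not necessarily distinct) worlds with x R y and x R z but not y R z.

31

Enumerating: (a,b,b), (a,b,c), (a,b,f), (a,c,b), (a,c,f), (a,e,f), (a,f,b), (a,f,c), (a,f,e), (a,f,f), (b,a,d), (b,d,a), … and 19 more.
Total: 31.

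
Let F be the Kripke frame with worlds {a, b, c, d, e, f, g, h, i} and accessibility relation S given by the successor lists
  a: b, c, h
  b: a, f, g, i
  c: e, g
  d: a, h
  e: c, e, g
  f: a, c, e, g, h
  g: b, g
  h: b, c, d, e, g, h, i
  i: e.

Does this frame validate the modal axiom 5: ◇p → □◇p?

The schema 5 characterises exactly the Euclidean frames.
Euclidean: no — a S b and a S c, but not b S c.

No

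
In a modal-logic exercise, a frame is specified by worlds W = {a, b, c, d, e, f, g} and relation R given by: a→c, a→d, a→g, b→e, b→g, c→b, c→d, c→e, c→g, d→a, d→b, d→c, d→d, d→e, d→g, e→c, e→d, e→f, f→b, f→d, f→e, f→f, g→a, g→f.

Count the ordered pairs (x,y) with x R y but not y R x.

10

Enumerating: (a,c), (b,e), (b,g), (c,b), (c,g), (d,b), (d,g), (f,b), (f,d), (g,f).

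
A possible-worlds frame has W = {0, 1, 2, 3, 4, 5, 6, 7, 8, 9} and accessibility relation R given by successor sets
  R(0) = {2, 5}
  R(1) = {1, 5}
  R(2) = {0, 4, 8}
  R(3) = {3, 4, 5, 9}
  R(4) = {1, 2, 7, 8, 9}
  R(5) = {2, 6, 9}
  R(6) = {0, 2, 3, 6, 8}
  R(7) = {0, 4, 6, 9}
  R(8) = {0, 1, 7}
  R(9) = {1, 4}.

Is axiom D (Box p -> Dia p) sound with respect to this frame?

Yes

The schema D characterises exactly the serial frames.
Serial: yes — every world has a successor (e.g. 0 R 2).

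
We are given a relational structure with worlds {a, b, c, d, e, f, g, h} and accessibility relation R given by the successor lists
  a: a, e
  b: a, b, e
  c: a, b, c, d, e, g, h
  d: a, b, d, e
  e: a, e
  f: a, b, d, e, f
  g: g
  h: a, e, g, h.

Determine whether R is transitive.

Transitive: yes — every two-step R-path is closed by a direct edge.

Yes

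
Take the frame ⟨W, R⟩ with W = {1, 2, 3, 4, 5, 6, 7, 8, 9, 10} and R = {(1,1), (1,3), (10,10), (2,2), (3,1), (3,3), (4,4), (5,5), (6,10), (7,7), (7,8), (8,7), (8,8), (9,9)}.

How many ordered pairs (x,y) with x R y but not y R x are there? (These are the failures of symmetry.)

1

Enumerating: (6,10).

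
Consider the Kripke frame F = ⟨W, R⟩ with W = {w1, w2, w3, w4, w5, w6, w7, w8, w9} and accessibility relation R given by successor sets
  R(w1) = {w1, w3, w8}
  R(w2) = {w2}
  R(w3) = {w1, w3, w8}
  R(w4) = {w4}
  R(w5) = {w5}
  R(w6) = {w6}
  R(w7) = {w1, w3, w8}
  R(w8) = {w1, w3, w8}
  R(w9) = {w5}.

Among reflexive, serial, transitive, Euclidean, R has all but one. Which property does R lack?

reflexive

Reflexive: no — w7 is not related to itself.
Serial: yes — every world has a successor (e.g. w1 R w1).
Transitive: yes — every two-step R-path is closed by a direct edge.
Euclidean: yes — any two successors of a common world are R-related.
Only reflexive fails.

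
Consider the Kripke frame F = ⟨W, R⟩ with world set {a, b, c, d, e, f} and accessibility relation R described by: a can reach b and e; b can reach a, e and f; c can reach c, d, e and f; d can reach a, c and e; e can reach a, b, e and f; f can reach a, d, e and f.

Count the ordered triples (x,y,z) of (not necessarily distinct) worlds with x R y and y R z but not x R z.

Enumerating: (a,b,a), (a,b,f), (a,e,a), (a,e,f), (b,a,b), (b,e,b), (b,f,d), (c,d,a), (c,e,a), (c,e,b), (c,f,a), (d,a,b), … and 8 more.
Total: 20.

20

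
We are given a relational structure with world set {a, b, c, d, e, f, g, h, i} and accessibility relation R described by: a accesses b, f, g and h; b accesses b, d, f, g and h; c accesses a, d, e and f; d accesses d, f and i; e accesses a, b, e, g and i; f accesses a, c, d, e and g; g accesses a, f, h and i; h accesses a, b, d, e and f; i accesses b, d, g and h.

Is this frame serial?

Yes

Serial: yes — every world has a successor (e.g. a R b).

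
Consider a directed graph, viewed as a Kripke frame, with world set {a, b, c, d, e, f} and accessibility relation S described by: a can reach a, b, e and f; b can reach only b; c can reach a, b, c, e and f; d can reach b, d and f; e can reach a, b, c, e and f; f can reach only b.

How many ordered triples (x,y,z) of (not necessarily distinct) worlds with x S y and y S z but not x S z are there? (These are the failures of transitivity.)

1

Enumerating: (a,e,c).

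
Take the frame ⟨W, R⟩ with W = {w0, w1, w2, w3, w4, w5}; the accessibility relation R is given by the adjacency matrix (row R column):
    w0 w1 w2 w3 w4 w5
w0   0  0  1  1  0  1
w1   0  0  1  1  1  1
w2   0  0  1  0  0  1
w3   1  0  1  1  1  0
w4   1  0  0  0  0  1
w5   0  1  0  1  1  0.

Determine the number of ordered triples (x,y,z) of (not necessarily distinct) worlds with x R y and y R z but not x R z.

24

Enumerating: (w0,w3,w0), (w0,w3,w4), (w0,w5,w1), (w0,w5,w4), (w1,w3,w0), (w1,w4,w0), (w1,w5,w1), (w2,w5,w1), (w2,w5,w3), (w2,w5,w4), (w3,w0,w5), (w3,w2,w5), … and 12 more.
Total: 24.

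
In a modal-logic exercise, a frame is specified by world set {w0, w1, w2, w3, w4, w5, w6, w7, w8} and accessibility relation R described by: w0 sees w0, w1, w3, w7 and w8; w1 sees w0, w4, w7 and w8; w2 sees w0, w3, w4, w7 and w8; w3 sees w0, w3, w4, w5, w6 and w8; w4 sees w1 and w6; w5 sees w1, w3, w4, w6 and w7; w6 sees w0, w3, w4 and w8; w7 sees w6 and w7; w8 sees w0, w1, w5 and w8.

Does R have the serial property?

Serial: yes — every world has a successor (e.g. w0 R w0).

Yes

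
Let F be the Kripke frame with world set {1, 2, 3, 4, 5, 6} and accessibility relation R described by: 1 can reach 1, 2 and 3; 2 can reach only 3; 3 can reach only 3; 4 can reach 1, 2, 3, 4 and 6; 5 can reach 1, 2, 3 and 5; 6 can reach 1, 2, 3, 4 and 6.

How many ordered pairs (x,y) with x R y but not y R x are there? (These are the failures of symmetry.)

Enumerating: (1,2), (1,3), (2,3), (4,1), (4,2), (4,3), (5,1), (5,2), (5,3), (6,1), (6,2), (6,3).

12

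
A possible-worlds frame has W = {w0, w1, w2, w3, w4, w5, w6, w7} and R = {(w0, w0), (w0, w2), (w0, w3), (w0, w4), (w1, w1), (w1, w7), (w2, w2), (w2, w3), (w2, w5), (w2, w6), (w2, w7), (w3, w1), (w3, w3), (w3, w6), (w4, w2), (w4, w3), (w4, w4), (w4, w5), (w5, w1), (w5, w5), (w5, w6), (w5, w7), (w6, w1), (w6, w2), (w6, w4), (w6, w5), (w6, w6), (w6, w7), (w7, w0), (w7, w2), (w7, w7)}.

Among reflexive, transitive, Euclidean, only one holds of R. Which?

reflexive

Reflexive: yes — every world is R-related to itself.
Transitive: no — w0 R w2 and w2 R w5, but not w0 R w5.
Euclidean: no — w0 R w2 and w0 R w4, but not w2 R w4.
Only reflexive holds.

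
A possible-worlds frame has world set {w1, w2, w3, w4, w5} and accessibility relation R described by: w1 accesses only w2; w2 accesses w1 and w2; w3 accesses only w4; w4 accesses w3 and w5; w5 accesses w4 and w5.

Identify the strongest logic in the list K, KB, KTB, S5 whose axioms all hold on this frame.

Symmetric (axiom B): yes — every pair in R has its reverse in R.
Reflexive (axiom T): no — w1 is not related to itself.
Euclidean (axiom 5): no — w4 R w3 and w4 R w5, but not w3 R w5.
So F validates K, KB; KTB would additionally require R to be reflexive. The strongest is KB.

KB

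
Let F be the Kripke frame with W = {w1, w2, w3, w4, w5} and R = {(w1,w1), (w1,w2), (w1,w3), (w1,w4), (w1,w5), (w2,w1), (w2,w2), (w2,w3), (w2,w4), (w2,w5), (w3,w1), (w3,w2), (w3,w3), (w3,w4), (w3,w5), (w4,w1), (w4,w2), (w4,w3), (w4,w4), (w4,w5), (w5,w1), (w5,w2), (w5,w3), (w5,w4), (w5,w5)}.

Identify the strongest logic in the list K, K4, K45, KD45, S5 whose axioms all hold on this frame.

Transitive (axiom 4): yes — every two-step R-path is closed by a direct edge.
Euclidean (axiom 5): yes — any two successors of a common world are R-related.
Serial (axiom D): yes — every world has a successor (e.g. w1 R w1).
Reflexive (axiom T): yes — every world is R-related to itself.
So F validates K, K4, K45, KD45, S5. The strongest is S5.

S5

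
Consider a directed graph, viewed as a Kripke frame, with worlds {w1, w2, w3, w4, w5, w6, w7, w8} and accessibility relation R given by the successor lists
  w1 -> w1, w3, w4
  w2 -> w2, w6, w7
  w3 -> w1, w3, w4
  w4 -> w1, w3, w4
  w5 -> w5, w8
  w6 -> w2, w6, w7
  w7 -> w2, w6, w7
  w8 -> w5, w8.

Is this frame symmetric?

Symmetric: yes — every pair in R has its reverse in R.

Yes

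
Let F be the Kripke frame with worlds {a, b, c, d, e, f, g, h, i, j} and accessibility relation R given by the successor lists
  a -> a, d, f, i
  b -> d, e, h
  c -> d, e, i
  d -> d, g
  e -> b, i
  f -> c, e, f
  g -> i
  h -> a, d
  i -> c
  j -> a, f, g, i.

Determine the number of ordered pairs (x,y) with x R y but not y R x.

Enumerating: (a,d), (a,f), (a,i), (b,d), (b,h), (c,d), (c,e), (d,g), (e,i), (f,c), (f,e), (g,i), (h,a), (h,d), (j,a), (j,f), (j,g), (j,i).

18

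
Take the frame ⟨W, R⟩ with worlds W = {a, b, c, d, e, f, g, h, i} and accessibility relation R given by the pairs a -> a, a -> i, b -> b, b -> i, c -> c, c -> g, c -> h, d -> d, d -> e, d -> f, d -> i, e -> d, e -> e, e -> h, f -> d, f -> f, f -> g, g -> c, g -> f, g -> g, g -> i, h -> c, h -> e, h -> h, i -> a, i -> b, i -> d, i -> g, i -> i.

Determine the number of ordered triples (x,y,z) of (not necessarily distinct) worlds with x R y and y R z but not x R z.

Enumerating: (a,i,b), (a,i,d), (a,i,g), (b,i,a), (b,i,d), (b,i,g), (c,g,f), (c,g,i), (c,h,e), (d,e,h), (d,f,g), (d,i,a), … and 20 more.
Total: 32.

32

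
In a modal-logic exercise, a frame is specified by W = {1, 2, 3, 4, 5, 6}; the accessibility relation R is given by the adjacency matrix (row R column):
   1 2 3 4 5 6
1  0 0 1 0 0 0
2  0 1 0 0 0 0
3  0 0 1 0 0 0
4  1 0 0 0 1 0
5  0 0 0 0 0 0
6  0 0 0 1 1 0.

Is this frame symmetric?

Symmetric: no — 1 R 3 but not 3 R 1.

No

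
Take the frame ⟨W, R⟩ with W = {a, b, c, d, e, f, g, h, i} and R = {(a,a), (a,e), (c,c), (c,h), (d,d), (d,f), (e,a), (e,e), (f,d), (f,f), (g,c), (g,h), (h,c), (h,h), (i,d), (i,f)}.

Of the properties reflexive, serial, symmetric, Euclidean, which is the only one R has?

Reflexive: no — b is not related to itself.
Serial: no — b has no R-successor.
Symmetric: no — g R c but not c R g.
Euclidean: yes — any two successors of a common world are R-related.
Only Euclidean holds.

Euclidean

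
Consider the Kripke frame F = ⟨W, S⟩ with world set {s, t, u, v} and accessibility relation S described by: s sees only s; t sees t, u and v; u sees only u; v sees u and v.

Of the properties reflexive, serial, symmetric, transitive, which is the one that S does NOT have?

symmetric

Reflexive: yes — every world is S-related to itself.
Serial: yes — every world has a successor (e.g. s S s).
Symmetric: no — t S u but not u S t.
Transitive: yes — every two-step S-path is closed by a direct edge.
Only symmetric fails.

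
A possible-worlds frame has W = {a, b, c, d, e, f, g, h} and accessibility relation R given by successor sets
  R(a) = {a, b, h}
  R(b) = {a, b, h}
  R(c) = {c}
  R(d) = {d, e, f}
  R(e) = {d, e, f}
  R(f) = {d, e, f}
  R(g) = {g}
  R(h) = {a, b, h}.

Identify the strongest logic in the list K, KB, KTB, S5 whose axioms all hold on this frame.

S5

Symmetric (axiom B): yes — every pair in R has its reverse in R.
Reflexive (axiom T): yes — every world is R-related to itself.
Euclidean (axiom 5): yes — any two successors of a common world are R-related.
So F validates K, KB, KTB, S5. The strongest is S5.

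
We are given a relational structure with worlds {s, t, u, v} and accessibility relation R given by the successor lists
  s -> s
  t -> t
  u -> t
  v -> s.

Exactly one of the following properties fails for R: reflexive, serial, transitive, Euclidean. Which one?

Reflexive: no — u is not related to itself.
Serial: yes — every world has a successor (e.g. s R s).
Transitive: yes — every two-step R-path is closed by a direct edge.
Euclidean: yes — any two successors of a common world are R-related.
Only reflexive fails.

reflexive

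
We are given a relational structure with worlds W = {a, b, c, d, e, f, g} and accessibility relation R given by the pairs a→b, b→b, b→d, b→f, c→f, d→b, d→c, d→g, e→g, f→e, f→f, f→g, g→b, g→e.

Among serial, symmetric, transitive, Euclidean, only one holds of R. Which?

serial

Serial: yes — every world has a successor (e.g. a R b).
Symmetric: no — a R b but not b R a.
Transitive: no — a R b and b R d, but not a R d.
Euclidean: no — b R d and b R f, but not d R f.
Only serial holds.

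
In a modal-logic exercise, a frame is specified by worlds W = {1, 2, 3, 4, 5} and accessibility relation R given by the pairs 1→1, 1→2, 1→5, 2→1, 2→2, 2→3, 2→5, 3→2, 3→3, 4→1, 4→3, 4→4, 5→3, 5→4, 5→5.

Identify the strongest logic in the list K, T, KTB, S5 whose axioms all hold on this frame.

T

Reflexive (axiom T): yes — every world is R-related to itself.
Symmetric (axiom B): no — 1 R 5 but not 5 R 1.
Euclidean (axiom 5): no — 1 R 5 and 1 R 2, but not 5 R 2.
So F validates K, T; KTB would additionally require R to be symmetric. The strongest is T.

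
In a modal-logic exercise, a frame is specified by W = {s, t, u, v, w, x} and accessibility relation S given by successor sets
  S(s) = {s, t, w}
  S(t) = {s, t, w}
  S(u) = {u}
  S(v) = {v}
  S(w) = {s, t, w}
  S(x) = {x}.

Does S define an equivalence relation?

Reflexive: yes — every world is S-related to itself.
Symmetric: yes — every pair in S has its reverse in S.
Transitive: yes — every two-step S-path is closed by a direct edge.
So S is an equivalence relation.

Yes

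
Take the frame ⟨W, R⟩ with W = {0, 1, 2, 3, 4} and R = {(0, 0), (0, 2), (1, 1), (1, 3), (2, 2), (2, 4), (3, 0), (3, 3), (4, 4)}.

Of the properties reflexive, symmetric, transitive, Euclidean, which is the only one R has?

Reflexive: yes — every world is R-related to itself.
Symmetric: no — 0 R 2 but not 2 R 0.
Transitive: no — 0 R 2 and 2 R 4, but not 0 R 4.
Euclidean: no — 0 R 2 and 0 R 0, but not 2 R 0.
Only reflexive holds.

reflexive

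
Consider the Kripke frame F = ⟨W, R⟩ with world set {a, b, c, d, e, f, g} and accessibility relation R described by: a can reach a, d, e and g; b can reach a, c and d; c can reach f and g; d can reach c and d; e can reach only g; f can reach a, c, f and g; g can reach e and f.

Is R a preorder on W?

No

Reflexive: no — b is not related to itself.
Transitive: no — a R d and d R c, but not a R c.
So R is not a preorder.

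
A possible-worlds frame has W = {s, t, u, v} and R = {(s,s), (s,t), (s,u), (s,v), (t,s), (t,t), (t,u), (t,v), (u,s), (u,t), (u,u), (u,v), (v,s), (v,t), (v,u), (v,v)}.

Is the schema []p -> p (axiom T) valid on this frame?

Yes

Axiom T corresponds to the accessibility relation being reflexive.
Reflexive: yes — every world is R-related to itself.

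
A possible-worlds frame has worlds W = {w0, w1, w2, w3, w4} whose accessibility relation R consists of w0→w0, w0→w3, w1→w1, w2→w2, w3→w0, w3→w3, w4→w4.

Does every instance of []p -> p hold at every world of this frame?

The schema T characterises exactly the reflexive frames.
Reflexive: yes — every world is R-related to itself.

Yes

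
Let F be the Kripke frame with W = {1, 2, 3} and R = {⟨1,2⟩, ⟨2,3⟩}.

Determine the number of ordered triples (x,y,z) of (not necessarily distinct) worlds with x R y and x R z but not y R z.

2

Enumerating: (1,2,2), (2,3,3).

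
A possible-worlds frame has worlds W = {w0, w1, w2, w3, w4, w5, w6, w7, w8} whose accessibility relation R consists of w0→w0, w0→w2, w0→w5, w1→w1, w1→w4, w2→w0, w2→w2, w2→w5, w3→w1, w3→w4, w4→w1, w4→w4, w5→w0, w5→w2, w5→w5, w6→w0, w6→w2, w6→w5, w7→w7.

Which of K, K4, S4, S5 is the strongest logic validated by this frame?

K4

Transitive (axiom 4): yes — every two-step R-path is closed by a direct edge.
Reflexive (axiom T): no — w3 is not related to itself.
Euclidean (axiom 5): yes — any two successors of a common world are R-related.
So F validates K, K4; S4 would additionally require R to be reflexive. The strongest is K4.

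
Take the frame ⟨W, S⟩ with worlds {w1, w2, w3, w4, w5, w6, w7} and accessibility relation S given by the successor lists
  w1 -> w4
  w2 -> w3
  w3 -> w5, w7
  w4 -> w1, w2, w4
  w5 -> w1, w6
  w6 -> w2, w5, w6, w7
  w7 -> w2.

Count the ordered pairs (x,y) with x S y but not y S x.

8

Enumerating: (w2,w3), (w3,w5), (w3,w7), (w4,w2), (w5,w1), (w6,w2), (w6,w7), (w7,w2).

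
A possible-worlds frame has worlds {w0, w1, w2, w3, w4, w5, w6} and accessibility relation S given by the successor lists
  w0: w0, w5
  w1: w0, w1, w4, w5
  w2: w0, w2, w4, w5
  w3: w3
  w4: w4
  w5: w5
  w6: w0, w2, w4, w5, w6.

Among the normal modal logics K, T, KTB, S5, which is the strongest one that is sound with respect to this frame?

Reflexive (axiom T): yes — every world is S-related to itself.
Symmetric (axiom B): no — w0 S w5 but not w5 S w0.
Euclidean (axiom 5): no — w1 S w0 and w1 S w4, but not w0 S w4.
So F validates K, T; KTB would additionally require S to be symmetric. The strongest is T.

T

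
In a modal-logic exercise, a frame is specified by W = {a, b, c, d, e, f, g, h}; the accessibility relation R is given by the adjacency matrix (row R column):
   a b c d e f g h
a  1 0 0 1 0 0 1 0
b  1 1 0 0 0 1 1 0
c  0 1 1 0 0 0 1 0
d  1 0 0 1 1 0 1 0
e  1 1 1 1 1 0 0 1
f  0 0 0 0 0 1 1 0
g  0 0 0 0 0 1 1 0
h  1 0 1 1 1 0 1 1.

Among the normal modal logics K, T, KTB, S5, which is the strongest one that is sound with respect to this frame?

T

Reflexive (axiom T): yes — every world is R-related to itself.
Symmetric (axiom B): no — a R g but not g R a.
Euclidean (axiom 5): no — a R g and a R d, but not g R d.
So F validates K, T; KTB would additionally require R to be symmetric. The strongest is T.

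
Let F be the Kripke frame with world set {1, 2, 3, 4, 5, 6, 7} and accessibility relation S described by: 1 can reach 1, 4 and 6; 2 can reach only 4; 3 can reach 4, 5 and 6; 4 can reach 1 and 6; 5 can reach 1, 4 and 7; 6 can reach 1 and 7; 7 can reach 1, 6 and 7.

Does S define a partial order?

Reflexive: no — 2 is not related to itself.
Transitive: no — 1 S 6 and 6 S 7, but not 1 S 7.
Antisymmetric: no — 1 S 4 and 4 S 1 with 1 ≠ 4.
So S is not a partial order.

No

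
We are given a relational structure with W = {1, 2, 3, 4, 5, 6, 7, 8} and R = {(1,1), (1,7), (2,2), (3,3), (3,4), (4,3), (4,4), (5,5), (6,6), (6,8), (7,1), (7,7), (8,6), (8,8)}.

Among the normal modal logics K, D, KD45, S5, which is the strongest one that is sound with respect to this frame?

S5

Serial (axiom D): yes — every world has a successor (e.g. 1 R 1).
Euclidean (axiom 5): yes — any two successors of a common world are R-related.
Transitive (axiom 4): yes — every two-step R-path is closed by a direct edge.
Reflexive (axiom T): yes — every world is R-related to itself.
So F validates K, D, KD45, S5. The strongest is S5.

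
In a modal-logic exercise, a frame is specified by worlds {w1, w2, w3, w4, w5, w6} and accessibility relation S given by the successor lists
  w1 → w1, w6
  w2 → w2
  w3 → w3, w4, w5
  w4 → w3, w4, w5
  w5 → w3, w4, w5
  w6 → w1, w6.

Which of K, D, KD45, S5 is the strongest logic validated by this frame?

Serial (axiom D): yes — every world has a successor (e.g. w1 S w1).
Euclidean (axiom 5): yes — any two successors of a common world are S-related.
Transitive (axiom 4): yes — every two-step S-path is closed by a direct edge.
Reflexive (axiom T): yes — every world is S-related to itself.
So F validates K, D, KD45, S5. The strongest is S5.

S5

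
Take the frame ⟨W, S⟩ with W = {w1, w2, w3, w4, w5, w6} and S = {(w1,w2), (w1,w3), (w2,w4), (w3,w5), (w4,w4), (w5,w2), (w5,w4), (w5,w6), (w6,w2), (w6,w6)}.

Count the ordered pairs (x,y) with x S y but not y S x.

Enumerating: (w1,w2), (w1,w3), (w2,w4), (w3,w5), (w5,w2), (w5,w4), (w5,w6), (w6,w2).

8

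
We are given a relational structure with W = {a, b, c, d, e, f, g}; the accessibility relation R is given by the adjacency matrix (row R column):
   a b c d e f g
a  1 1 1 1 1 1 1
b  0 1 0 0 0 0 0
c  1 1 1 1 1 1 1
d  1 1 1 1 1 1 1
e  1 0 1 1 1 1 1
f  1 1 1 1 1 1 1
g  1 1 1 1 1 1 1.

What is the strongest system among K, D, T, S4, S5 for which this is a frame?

T

Serial (axiom D): yes — every world has a successor (e.g. a R a).
Reflexive (axiom T): yes — every world is R-related to itself.
Transitive (axiom 4): no — e R a and a R b, but not e R b.
Euclidean (axiom 5): no — a R b and a R c, but not b R c.
So F validates K, D, T; S4 would additionally require R to be transitive. The strongest is T.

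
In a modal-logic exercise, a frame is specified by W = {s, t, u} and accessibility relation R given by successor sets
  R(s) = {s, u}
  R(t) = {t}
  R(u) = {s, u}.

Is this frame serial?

Yes

Serial: yes — every world has a successor (e.g. s R s).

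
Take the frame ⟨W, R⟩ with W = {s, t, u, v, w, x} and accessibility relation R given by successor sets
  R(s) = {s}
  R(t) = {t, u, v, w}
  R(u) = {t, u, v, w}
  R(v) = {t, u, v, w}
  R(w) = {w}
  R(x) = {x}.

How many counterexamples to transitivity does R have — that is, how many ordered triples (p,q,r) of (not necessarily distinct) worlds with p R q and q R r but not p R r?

R is transitive; there are no such tuples.

0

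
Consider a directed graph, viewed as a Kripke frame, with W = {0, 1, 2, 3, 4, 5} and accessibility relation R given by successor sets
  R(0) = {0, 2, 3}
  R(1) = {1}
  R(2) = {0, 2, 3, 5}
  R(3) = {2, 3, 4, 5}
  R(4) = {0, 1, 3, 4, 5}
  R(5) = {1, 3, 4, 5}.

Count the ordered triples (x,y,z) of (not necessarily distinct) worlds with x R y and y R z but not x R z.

14

Enumerating: (0,2,5), (0,3,4), (0,3,5), (2,3,4), (2,5,1), (2,5,4), (3,2,0), (3,4,0), (3,4,1), (3,5,1), (4,0,2), (4,3,2), (5,3,2), (5,4,0).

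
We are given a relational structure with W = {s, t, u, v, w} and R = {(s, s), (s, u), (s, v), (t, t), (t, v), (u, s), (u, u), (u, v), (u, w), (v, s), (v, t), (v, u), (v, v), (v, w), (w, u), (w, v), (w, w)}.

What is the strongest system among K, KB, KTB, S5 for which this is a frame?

KTB

Symmetric (axiom B): yes — every pair in R has its reverse in R.
Reflexive (axiom T): yes — every world is R-related to itself.
Euclidean (axiom 5): no — u R s and u R w, but not s R w.
So F validates K, KB, KTB; S5 would additionally require R to be Euclidean. The strongest is KTB.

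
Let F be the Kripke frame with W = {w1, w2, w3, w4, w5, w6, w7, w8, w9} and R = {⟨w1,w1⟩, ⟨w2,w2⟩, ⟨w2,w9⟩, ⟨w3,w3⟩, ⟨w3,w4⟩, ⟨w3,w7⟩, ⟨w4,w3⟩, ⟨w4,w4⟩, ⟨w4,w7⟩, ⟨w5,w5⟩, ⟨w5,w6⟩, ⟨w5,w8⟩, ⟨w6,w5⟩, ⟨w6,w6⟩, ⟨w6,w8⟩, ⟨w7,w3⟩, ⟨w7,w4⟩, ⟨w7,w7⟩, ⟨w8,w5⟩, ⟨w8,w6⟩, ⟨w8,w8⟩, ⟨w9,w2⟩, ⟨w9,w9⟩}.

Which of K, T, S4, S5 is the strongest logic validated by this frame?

Reflexive (axiom T): yes — every world is R-related to itself.
Transitive (axiom 4): yes — every two-step R-path is closed by a direct edge.
Euclidean (axiom 5): yes — any two successors of a common world are R-related.
So F validates K, T, S4, S5. The strongest is S5.

S5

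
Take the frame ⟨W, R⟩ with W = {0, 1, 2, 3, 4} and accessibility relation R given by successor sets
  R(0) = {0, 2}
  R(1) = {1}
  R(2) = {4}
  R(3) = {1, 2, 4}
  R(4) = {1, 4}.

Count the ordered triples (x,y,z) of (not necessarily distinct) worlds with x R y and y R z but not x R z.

Enumerating: (0,2,4), (2,4,1).

2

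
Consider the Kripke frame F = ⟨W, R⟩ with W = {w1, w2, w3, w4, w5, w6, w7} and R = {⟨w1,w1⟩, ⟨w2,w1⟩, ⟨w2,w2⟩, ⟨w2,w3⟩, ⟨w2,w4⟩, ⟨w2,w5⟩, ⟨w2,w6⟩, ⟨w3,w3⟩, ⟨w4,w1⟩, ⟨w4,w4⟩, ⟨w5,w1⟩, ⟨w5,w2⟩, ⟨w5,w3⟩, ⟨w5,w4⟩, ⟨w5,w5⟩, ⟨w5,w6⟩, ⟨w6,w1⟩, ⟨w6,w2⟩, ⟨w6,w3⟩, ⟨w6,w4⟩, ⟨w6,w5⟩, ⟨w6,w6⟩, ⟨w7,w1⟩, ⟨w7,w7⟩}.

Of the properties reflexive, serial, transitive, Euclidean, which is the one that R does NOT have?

Euclidean

Reflexive: yes — every world is R-related to itself.
Serial: yes — every world has a successor (e.g. w1 R w1).
Transitive: yes — every two-step R-path is closed by a direct edge.
Euclidean: no — w2 R w1 and w2 R w3, but not w1 R w3.
Only Euclidean fails.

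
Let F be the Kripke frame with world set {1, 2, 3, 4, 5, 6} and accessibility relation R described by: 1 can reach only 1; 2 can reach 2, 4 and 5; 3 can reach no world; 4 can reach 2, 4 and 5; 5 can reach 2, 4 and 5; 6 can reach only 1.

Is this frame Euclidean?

Yes

Euclidean: yes — any two successors of a common world are R-related.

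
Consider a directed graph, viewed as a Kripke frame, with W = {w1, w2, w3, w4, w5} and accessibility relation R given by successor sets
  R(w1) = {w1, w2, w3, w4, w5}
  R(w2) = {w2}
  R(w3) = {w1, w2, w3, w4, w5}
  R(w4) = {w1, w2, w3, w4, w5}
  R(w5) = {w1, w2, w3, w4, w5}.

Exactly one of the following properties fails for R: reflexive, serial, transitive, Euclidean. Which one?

Euclidean

Reflexive: yes — every world is R-related to itself.
Serial: yes — every world has a successor (e.g. w1 R w1).
Transitive: yes — every two-step R-path is closed by a direct edge.
Euclidean: no — w1 R w2 and w1 R w3, but not w2 R w3.
Only Euclidean fails.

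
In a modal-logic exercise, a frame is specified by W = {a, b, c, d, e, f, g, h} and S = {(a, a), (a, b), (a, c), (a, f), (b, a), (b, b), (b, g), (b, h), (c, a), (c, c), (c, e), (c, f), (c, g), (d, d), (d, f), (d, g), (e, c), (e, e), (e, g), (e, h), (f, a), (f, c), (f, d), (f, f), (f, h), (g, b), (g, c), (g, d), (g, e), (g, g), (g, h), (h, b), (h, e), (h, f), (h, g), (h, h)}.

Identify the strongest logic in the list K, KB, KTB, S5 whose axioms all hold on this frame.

Symmetric (axiom B): yes — every pair in S has its reverse in S.
Reflexive (axiom T): yes — every world is S-related to itself.
Euclidean (axiom 5): no — a S b and a S c, but not b S c.
So F validates K, KB, KTB; S5 would additionally require S to be Euclidean. The strongest is KTB.

KTB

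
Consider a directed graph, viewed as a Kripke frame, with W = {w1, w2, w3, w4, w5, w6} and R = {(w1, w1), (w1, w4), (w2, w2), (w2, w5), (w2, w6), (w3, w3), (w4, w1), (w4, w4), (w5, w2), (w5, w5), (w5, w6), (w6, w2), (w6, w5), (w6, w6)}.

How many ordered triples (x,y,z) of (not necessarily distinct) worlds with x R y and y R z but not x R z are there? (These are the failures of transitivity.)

0

R is transitive; there are no such tuples.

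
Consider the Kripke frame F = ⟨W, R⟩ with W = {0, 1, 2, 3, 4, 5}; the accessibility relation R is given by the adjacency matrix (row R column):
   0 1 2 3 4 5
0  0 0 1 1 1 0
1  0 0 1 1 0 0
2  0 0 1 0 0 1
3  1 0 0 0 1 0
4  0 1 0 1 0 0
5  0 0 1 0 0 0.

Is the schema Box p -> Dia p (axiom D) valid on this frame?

Yes

The schema D characterises exactly the serial frames.
Serial: yes — every world has a successor (e.g. 0 R 2).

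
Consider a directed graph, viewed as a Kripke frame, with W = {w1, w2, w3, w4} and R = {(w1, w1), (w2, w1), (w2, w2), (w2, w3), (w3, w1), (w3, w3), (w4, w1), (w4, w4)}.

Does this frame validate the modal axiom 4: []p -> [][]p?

The schema 4 characterises exactly the transitive frames.
Transitive: yes — every two-step R-path is closed by a direct edge.

Yes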